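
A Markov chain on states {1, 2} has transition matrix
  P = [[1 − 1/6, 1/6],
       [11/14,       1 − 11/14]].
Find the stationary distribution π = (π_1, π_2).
π_1 = 33/40, π_2 = 7/40

Solve πP = π with π_1 + π_2 = 1. From πP = π: π_1 · (1 − 1/6) + π_2 · 11/14 = π_1 ⇒ π_2 · 11/14 = π_1 · 1/6 ⇒ π_2/π_1 = (1/6)/(11/14) = 7/33. Together with π_1 + π_2 = 1:
  π_1 = (11/14)/(1/6 + 11/14) = (11/14)/(20/21) = 33/40,
  π_2 = (1/6)/(1/6 + 11/14) = (1/6)/(20/21) = 7/40.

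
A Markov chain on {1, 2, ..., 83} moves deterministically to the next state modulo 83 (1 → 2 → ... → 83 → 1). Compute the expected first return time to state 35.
E[T_35 | X_0 = 35] = 83

The chain cycles deterministically, so starting at state 35 it returns in exactly 83 steps. Equivalently, the stationary distribution is uniform π_j = 1/83 for every state j, so by Kac's formula E[T_35] = 1/π_35 = 83.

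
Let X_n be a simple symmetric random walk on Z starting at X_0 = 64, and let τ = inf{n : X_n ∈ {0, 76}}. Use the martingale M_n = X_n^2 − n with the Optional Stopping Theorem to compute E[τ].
E[τ] = 768

M_n = X_n^2 − n is a martingale (since E[X_{n+1}^2 | F_n] = X_n^2 + 1). By OST (τ has finite mean in a bounded region), E[M_τ] = E[M_0] = X_0^2 − 0 = 64^2 = 4096. Also E[M_τ] = E[X_τ^2] − E[τ]. The walk exits at 0 or 76, with P(hit 76 first) = 64/76, so E[X_τ^2] = 76^2 · 64/76 + 0 = 4864. Thus E[τ] = E[X_τ^2] − E[M_τ] = 4864 − 4096 = 768 = 64(76 − 64) = 768.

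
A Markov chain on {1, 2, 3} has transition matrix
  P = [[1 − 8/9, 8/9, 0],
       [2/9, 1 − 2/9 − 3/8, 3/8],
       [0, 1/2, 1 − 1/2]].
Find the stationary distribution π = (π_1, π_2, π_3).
π = (1/8, 1/2, 3/8)

This is a birth-death chain on three states, which satisfies detailed balance: π_1 · P_{12} = π_2 · P_{21} and π_2 · P_{23} = π_3 · P_{32}.
From π_1 · 8/9 = π_2 · 2/9: π_2/π_1 = (8/9)/(2/9) = 4.
From π_2 · 3/8 = π_3 · 1/2: π_3/π_2 = (3/8)/(1/2) = 3/4.
Take π_1 proportional to 1; then unnormalized π = (1, 4, 3). Normalize by dividing by the sum 8:
  π = (1/8, 1/2, 3/8).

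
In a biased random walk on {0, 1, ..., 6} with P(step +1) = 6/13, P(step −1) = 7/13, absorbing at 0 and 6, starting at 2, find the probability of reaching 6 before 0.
P(hit 6 before 0) = (1 − (7/6)^2) / (1 − (7/6)^6) = 1296/5461

Let u_k denote P(reach 6 before 0 | start at k). Boundary: u_0 = 0, u_6 = 1. Recurrence: u_k = 6/13·u_{k+1} + 7/13·u_{k-1} for 1 ≤ k ≤ 5. Try u_k = A + B·r^k with r = q/p = (7/13)/(6/13) = 7/6. Substitution satisfies the recurrence; boundary conditions give:
  u_k = (1 − r^k) / (1 − r^N) = (1 − (7/6)^2) / (1 − (7/6)^6) = 1296/5461.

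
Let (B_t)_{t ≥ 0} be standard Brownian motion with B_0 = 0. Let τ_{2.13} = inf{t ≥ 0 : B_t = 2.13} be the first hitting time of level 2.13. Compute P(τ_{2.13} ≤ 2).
P(τ_{2.13} ≤ 2) = 2(1 − Φ(2.13/√2)) = 2(1 − Φ(1.5061)) ≈ 0.1320

By the reflection principle for standard BM, P(τ_b ≤ t) = 2 · P(B_t ≥ b). Since B_t ~ N(0, t), P(B_t ≥ 2.13) = 1 − Φ(2.13/√t) = 1 − Φ(2.13/√2) = 1 − Φ(1.5061) ≈ 0.06602. Doubling: P(τ_{2.13} ≤ 2) ≈ 2 · 0.06602 = 0.13204 ≈ 0.1320.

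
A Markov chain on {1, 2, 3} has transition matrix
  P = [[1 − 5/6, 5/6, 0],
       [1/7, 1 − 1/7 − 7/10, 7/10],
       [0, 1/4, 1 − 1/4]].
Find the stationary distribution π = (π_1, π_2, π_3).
π = (6/139, 35/139, 98/139)

This is a birth-death chain on three states, which satisfies detailed balance: π_1 · P_{12} = π_2 · P_{21} and π_2 · P_{23} = π_3 · P_{32}.
From π_1 · 5/6 = π_2 · 1/7: π_2/π_1 = (5/6)/(1/7) = 35/6.
From π_2 · 7/10 = π_3 · 1/4: π_3/π_2 = (7/10)/(1/4) = 14/5.
Take π_1 proportional to 1; then unnormalized π = (1, 35/6, 49/3). Normalize by dividing by the sum 139/6:
  π = (6/139, 35/139, 98/139).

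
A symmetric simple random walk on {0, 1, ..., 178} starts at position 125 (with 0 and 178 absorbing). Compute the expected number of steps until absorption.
E[τ | X_0 = 125] = 6625

Let v_k = E[τ | X_0 = k]. Boundary: v_0 = v_178 = 0. Recurrence: v_k = 1 + (v_{k-1} + v_{k+1})/2 for 1 ≤ k ≤ 177. The particular solution to v_k − (v_{k-1} + v_{k+1})/2 = 1 is v_k = −k^2. Adding homogeneous solution A + B k and matching boundaries gives v_k = k (178 − k). Substituting k = 125: v_125 = 125 · 53 = 6625.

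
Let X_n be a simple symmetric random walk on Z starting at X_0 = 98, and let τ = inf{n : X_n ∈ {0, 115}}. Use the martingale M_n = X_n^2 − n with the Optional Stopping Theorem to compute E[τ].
E[τ] = 1666

M_n = X_n^2 − n is a martingale (since E[X_{n+1}^2 | F_n] = X_n^2 + 1). By OST (τ has finite mean in a bounded region), E[M_τ] = E[M_0] = X_0^2 − 0 = 98^2 = 9604. Also E[M_τ] = E[X_τ^2] − E[τ]. The walk exits at 0 or 115, with P(hit 115 first) = 98/115, so E[X_τ^2] = 115^2 · 98/115 + 0 = 11270. Thus E[τ] = E[X_τ^2] − E[M_τ] = 11270 − 9604 = 1666 = 98(115 − 98) = 1666.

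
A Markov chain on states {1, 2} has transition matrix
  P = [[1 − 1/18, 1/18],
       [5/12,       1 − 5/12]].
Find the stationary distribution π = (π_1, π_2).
π_1 = 15/17, π_2 = 2/17

Solve πP = π with π_1 + π_2 = 1. From πP = π: π_1 · (1 − 1/18) + π_2 · 5/12 = π_1 ⇒ π_2 · 5/12 = π_1 · 1/18 ⇒ π_2/π_1 = (1/18)/(5/12) = 2/15. Together with π_1 + π_2 = 1:
  π_1 = (5/12)/(1/18 + 5/12) = (5/12)/(17/36) = 15/17,
  π_2 = (1/18)/(1/18 + 5/12) = (1/18)/(17/36) = 2/17.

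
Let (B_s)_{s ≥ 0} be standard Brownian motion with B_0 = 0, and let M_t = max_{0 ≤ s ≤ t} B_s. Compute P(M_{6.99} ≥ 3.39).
P(M_{6.99} ≥ 3.39) = 2·P(B_{6.99} ≥ 3.39) = 2(1 − Φ(3.39/√6.99)) ≈ 0.1998

By the reflection principle for Brownian motion, P(M_t ≥ a) = 2 · P(B_t ≥ a) for a ≥ 0. Since B_t ~ N(0, t), P(B_t ≥ 3.39) = 1 − Φ(3.39/√t) = 1 − Φ(3.39/√6.99) = 1 − Φ(1.2822). So
  P(M_{6.99} ≥ 3.39) = 2(1 − Φ(1.2822)) ≈ 0.1998.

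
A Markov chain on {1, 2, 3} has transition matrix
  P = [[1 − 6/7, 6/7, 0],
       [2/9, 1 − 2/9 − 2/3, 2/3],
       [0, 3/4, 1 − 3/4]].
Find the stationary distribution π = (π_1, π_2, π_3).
π = (7/58, 27/58, 12/29)

This is a birth-death chain on three states, which satisfies detailed balance: π_1 · P_{12} = π_2 · P_{21} and π_2 · P_{23} = π_3 · P_{32}.
From π_1 · 6/7 = π_2 · 2/9: π_2/π_1 = (6/7)/(2/9) = 27/7.
From π_2 · 2/3 = π_3 · 3/4: π_3/π_2 = (2/3)/(3/4) = 8/9.
Take π_1 proportional to 1; then unnormalized π = (1, 27/7, 24/7). Normalize by dividing by the sum 58/7:
  π = (7/58, 27/58, 12/29).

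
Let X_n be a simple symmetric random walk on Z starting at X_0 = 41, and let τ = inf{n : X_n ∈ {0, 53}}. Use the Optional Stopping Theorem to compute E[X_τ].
E[X_τ] = 41

X_n is a martingale and τ is a bounded-mean stopping time (indeed τ is finite a.s. with bounded expectation since the walk is in a bounded region). By the OST, E[X_τ] = E[X_0] = 41. Equivalently: E[X_τ] = 53 · P(hit 53 first) + 0 · P(hit 0 first) = 53 · (41/53) = 41.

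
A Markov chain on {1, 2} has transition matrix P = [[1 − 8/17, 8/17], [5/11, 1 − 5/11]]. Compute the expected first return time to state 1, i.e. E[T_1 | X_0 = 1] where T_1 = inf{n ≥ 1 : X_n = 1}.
E[T_1 | X_0 = 1] = 1/π_1 = 173/85

For an irreducible recurrent Markov chain with stationary distribution π, E[T_i | X_0 = i] = 1/π_i (Kac's formula). Here π_1 = (5/11)/(8/17 + 5/11) = (5/11)/(173/187) = 85/173, so E[T_1 | X_0 = 1] = 1/π_1 = (8/17 + 5/11)/(5/11) = (173/187)/(5/11) = 173/85.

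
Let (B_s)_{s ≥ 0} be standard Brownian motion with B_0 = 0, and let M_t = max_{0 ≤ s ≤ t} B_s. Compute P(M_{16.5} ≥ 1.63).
P(M_{16.5} ≥ 1.63) = 2·P(B_{16.5} ≥ 1.63) = 2(1 − Φ(1.63/√16.5)) ≈ 0.6882

By the reflection principle for Brownian motion, P(M_t ≥ a) = 2 · P(B_t ≥ a) for a ≥ 0. Since B_t ~ N(0, t), P(B_t ≥ 1.63) = 1 − Φ(1.63/√t) = 1 − Φ(1.63/√16.5) = 1 − Φ(0.4013). So
  P(M_{16.5} ≥ 1.63) = 2(1 − Φ(0.4013)) ≈ 0.6882.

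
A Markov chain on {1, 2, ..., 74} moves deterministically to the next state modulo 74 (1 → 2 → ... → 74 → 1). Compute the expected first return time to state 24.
E[T_24 | X_0 = 24] = 74

The chain cycles deterministically, so starting at state 24 it returns in exactly 74 steps. Equivalently, the stationary distribution is uniform π_j = 1/74 for every state j, so by Kac's formula E[T_24] = 1/π_24 = 74.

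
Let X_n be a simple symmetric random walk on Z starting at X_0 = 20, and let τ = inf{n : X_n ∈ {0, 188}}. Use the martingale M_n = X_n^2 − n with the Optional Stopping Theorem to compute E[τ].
E[τ] = 3360

M_n = X_n^2 − n is a martingale (since E[X_{n+1}^2 | F_n] = X_n^2 + 1). By OST (τ has finite mean in a bounded region), E[M_τ] = E[M_0] = X_0^2 − 0 = 20^2 = 400. Also E[M_τ] = E[X_τ^2] − E[τ]. The walk exits at 0 or 188, with P(hit 188 first) = 20/188, so E[X_τ^2] = 188^2 · 20/188 + 0 = 3760. Thus E[τ] = E[X_τ^2] − E[M_τ] = 3760 − 400 = 3360 = 20(188 − 20) = 3360.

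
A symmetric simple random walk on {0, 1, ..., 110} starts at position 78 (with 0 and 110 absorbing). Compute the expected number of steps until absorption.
E[τ | X_0 = 78] = 2496

Let v_k = E[τ | X_0 = k]. Boundary: v_0 = v_110 = 0. Recurrence: v_k = 1 + (v_{k-1} + v_{k+1})/2 for 1 ≤ k ≤ 109. The particular solution to v_k − (v_{k-1} + v_{k+1})/2 = 1 is v_k = −k^2. Adding homogeneous solution A + B k and matching boundaries gives v_k = k (110 − k). Substituting k = 78: v_78 = 78 · 32 = 2496.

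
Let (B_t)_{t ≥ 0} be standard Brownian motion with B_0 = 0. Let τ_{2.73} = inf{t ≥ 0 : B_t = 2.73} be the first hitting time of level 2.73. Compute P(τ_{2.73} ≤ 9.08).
P(τ_{2.73} ≤ 9.08) = 2(1 − Φ(2.73/√9.08)) = 2(1 − Φ(0.9060)) ≈ 0.3649

By the reflection principle for standard BM, P(τ_b ≤ t) = 2 · P(B_t ≥ b). Since B_t ~ N(0, t), P(B_t ≥ 2.73) = 1 − Φ(2.73/√t) = 1 − Φ(2.73/√9.08) = 1 − Φ(0.9060) ≈ 0.18247. Doubling: P(τ_{2.73} ≤ 9.08) ≈ 2 · 0.18247 = 0.36494 ≈ 0.3649.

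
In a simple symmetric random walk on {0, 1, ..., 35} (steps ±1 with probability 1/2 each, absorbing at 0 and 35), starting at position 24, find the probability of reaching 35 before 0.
P(hit 35 before 0) = 24/35

Let u_k = P(hit 35 before 0 | start at k). Then u_0 = 0, u_35 = 1, and u_k = u_{k-1}/2 + u_{k+1}/2 for 1 ≤ k ≤ 34. This harmonic recurrence is solved by u_k = k/35, giving u_24 = 24/35.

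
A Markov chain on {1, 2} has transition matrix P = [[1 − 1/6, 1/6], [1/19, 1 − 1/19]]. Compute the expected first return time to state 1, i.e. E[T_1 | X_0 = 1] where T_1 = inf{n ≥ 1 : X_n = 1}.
E[T_1 | X_0 = 1] = 1/π_1 = 25/6

For an irreducible recurrent Markov chain with stationary distribution π, E[T_i | X_0 = i] = 1/π_i (Kac's formula). Here π_1 = (1/19)/(1/6 + 1/19) = (1/19)/(25/114) = 6/25, so E[T_1 | X_0 = 1] = 1/π_1 = (1/6 + 1/19)/(1/19) = (25/114)/(1/19) = 25/6.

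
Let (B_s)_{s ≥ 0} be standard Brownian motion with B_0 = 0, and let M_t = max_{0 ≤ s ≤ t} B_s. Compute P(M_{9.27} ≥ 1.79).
P(M_{9.27} ≥ 1.79) = 2·P(B_{9.27} ≥ 1.79) = 2(1 − Φ(1.79/√9.27)) ≈ 0.5566

By the reflection principle for Brownian motion, P(M_t ≥ a) = 2 · P(B_t ≥ a) for a ≥ 0. Since B_t ~ N(0, t), P(B_t ≥ 1.79) = 1 − Φ(1.79/√t) = 1 − Φ(1.79/√9.27) = 1 − Φ(0.5879). So
  P(M_{9.27} ≥ 1.79) = 2(1 − Φ(0.5879)) ≈ 0.5566.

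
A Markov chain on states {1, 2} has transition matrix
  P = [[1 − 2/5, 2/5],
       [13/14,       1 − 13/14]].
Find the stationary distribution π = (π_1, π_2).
π_1 = 65/93, π_2 = 28/93

Solve πP = π with π_1 + π_2 = 1. From πP = π: π_1 · (1 − 2/5) + π_2 · 13/14 = π_1 ⇒ π_2 · 13/14 = π_1 · 2/5 ⇒ π_2/π_1 = (2/5)/(13/14) = 28/65. Together with π_1 + π_2 = 1:
  π_1 = (13/14)/(2/5 + 13/14) = (13/14)/(93/70) = 65/93,
  π_2 = (2/5)/(2/5 + 13/14) = (2/5)/(93/70) = 28/93.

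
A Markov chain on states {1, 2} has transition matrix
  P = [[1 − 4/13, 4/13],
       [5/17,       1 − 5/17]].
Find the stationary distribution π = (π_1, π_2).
π_1 = 65/133, π_2 = 68/133

Solve πP = π with π_1 + π_2 = 1. From πP = π: π_1 · (1 − 4/13) + π_2 · 5/17 = π_1 ⇒ π_2 · 5/17 = π_1 · 4/13 ⇒ π_2/π_1 = (4/13)/(5/17) = 68/65. Together with π_1 + π_2 = 1:
  π_1 = (5/17)/(4/13 + 5/17) = (5/17)/(133/221) = 65/133,
  π_2 = (4/13)/(4/13 + 5/17) = (4/13)/(133/221) = 68/133.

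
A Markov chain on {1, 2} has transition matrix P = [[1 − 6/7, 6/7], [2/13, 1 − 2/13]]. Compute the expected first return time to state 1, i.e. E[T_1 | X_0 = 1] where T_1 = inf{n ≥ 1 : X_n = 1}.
E[T_1 | X_0 = 1] = 1/π_1 = 46/7

For an irreducible recurrent Markov chain with stationary distribution π, E[T_i | X_0 = i] = 1/π_i (Kac's formula). Here π_1 = (2/13)/(6/7 + 2/13) = (2/13)/(92/91) = 7/46, so E[T_1 | X_0 = 1] = 1/π_1 = (6/7 + 2/13)/(2/13) = (92/91)/(2/13) = 46/7.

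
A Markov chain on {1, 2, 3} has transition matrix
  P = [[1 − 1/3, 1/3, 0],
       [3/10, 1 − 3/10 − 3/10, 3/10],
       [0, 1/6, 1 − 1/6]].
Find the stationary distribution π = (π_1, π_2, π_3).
π = (9/37, 10/37, 18/37)

This is a birth-death chain on three states, which satisfies detailed balance: π_1 · P_{12} = π_2 · P_{21} and π_2 · P_{23} = π_3 · P_{32}.
From π_1 · 1/3 = π_2 · 3/10: π_2/π_1 = (1/3)/(3/10) = 10/9.
From π_2 · 3/10 = π_3 · 1/6: π_3/π_2 = (3/10)/(1/6) = 9/5.
Take π_1 proportional to 1; then unnormalized π = (1, 10/9, 2). Normalize by dividing by the sum 37/9:
  π = (9/37, 10/37, 18/37).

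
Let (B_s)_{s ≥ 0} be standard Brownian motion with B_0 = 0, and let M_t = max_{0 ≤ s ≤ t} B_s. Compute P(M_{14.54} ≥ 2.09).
P(M_{14.54} ≥ 2.09) = 2·P(B_{14.54} ≥ 2.09) = 2(1 − Φ(2.09/√14.54)) ≈ 0.5836

By the reflection principle for Brownian motion, P(M_t ≥ a) = 2 · P(B_t ≥ a) for a ≥ 0. Since B_t ~ N(0, t), P(B_t ≥ 2.09) = 1 − Φ(2.09/√t) = 1 − Φ(2.09/√14.54) = 1 − Φ(0.5481). So
  P(M_{14.54} ≥ 2.09) = 2(1 − Φ(0.5481)) ≈ 0.5836.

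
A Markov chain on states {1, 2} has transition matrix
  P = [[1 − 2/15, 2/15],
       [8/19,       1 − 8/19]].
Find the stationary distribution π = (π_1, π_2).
π_1 = 60/79, π_2 = 19/79

Solve πP = π with π_1 + π_2 = 1. From πP = π: π_1 · (1 − 2/15) + π_2 · 8/19 = π_1 ⇒ π_2 · 8/19 = π_1 · 2/15 ⇒ π_2/π_1 = (2/15)/(8/19) = 19/60. Together with π_1 + π_2 = 1:
  π_1 = (8/19)/(2/15 + 8/19) = (8/19)/(158/285) = 60/79,
  π_2 = (2/15)/(2/15 + 8/19) = (2/15)/(158/285) = 19/79.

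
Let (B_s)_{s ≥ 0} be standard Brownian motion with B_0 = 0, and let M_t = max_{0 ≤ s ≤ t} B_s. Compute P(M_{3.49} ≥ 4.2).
P(M_{3.49} ≥ 4.2) = 2·P(B_{3.49} ≥ 4.2) = 2(1 − Φ(4.2/√3.49)) ≈ 0.0246

By the reflection principle for Brownian motion, P(M_t ≥ a) = 2 · P(B_t ≥ a) for a ≥ 0. Since B_t ~ N(0, t), P(B_t ≥ 4.2) = 1 − Φ(4.2/√t) = 1 − Φ(4.2/√3.49) = 1 − Φ(2.2482). So
  P(M_{3.49} ≥ 4.2) = 2(1 − Φ(2.2482)) ≈ 0.0246.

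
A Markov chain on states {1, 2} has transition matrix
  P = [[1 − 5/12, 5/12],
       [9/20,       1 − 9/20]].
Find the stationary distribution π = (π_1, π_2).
π_1 = 27/52, π_2 = 25/52

Solve πP = π with π_1 + π_2 = 1. From πP = π: π_1 · (1 − 5/12) + π_2 · 9/20 = π_1 ⇒ π_2 · 9/20 = π_1 · 5/12 ⇒ π_2/π_1 = (5/12)/(9/20) = 25/27. Together with π_1 + π_2 = 1:
  π_1 = (9/20)/(5/12 + 9/20) = (9/20)/(13/15) = 27/52,
  π_2 = (5/12)/(5/12 + 9/20) = (5/12)/(13/15) = 25/52.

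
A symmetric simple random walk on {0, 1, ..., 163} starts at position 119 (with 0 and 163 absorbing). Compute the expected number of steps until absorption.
E[τ | X_0 = 119] = 5236

Let v_k = E[τ | X_0 = k]. Boundary: v_0 = v_163 = 0. Recurrence: v_k = 1 + (v_{k-1} + v_{k+1})/2 for 1 ≤ k ≤ 162. The particular solution to v_k − (v_{k-1} + v_{k+1})/2 = 1 is v_k = −k^2. Adding homogeneous solution A + B k and matching boundaries gives v_k = k (163 − k). Substituting k = 119: v_119 = 119 · 44 = 5236.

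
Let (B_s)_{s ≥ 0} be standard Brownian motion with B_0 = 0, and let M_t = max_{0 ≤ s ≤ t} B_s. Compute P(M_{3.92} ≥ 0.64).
P(M_{3.92} ≥ 0.64) = 2·P(B_{3.92} ≥ 0.64) = 2(1 − Φ(0.64/√3.92)) ≈ 0.7465

By the reflection principle for Brownian motion, P(M_t ≥ a) = 2 · P(B_t ≥ a) for a ≥ 0. Since B_t ~ N(0, t), P(B_t ≥ 0.64) = 1 − Φ(0.64/√t) = 1 − Φ(0.64/√3.92) = 1 − Φ(0.3232). So
  P(M_{3.92} ≥ 0.64) = 2(1 − Φ(0.3232)) ≈ 0.7465.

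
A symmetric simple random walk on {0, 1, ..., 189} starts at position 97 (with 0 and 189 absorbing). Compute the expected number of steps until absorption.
E[τ | X_0 = 97] = 8924

Let v_k = E[τ | X_0 = k]. Boundary: v_0 = v_189 = 0. Recurrence: v_k = 1 + (v_{k-1} + v_{k+1})/2 for 1 ≤ k ≤ 188. The particular solution to v_k − (v_{k-1} + v_{k+1})/2 = 1 is v_k = −k^2. Adding homogeneous solution A + B k and matching boundaries gives v_k = k (189 − k). Substituting k = 97: v_97 = 97 · 92 = 8924.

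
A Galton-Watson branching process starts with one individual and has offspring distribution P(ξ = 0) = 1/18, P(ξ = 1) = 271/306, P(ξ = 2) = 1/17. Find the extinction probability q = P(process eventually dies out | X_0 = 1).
q = 17/18

The pgf is f(s) = 1/18 + 271/306·s + 1/17·s². The extinction probability q is the smallest fixed point of f in [0, 1]. Setting s = f(s):
  1/17·s² + (271/306 − 1)·s + 1/18 = 0
  1/17·s² − (1/18 + 1/17)·s + 1/18 = 0
which factors as (s − 1)·(1/17·s − 1/18) = 0, giving roots s = 1 and s = (1/18)/(1/17) = 17/18.
Mean offspring μ = 271/306 + 2·1/17 = 307/306 > 1 (supercritical), so q < 1. The extinction probability is the smaller root: q = (1/18)/(1/17) = 17/18.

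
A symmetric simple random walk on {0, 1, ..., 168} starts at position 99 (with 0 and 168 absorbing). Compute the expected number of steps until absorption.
E[τ | X_0 = 99] = 6831

Let v_k = E[τ | X_0 = k]. Boundary: v_0 = v_168 = 0. Recurrence: v_k = 1 + (v_{k-1} + v_{k+1})/2 for 1 ≤ k ≤ 167. The particular solution to v_k − (v_{k-1} + v_{k+1})/2 = 1 is v_k = −k^2. Adding homogeneous solution A + B k and matching boundaries gives v_k = k (168 − k). Substituting k = 99: v_99 = 99 · 69 = 6831.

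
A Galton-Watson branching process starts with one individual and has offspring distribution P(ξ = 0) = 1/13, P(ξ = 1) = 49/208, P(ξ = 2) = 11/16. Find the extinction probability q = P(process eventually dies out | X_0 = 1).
q = 16/143

The pgf is f(s) = 1/13 + 49/208·s + 11/16·s². The extinction probability q is the smallest fixed point of f in [0, 1]. Setting s = f(s):
  11/16·s² + (49/208 − 1)·s + 1/13 = 0
  11/16·s² − (1/13 + 11/16)·s + 1/13 = 0
which factors as (s − 1)·(11/16·s − 1/13) = 0, giving roots s = 1 and s = (1/13)/(11/16) = 16/143.
Mean offspring μ = 49/208 + 2·11/16 = 335/208 > 1 (supercritical), so q < 1. The extinction probability is the smaller root: q = (1/13)/(11/16) = 16/143.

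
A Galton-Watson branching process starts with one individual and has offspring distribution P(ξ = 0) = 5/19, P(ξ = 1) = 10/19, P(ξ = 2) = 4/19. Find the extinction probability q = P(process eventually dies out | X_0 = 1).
q = 1

Mean offspring μ = 0·5/19 + 1·10/19 + 2·4/19 = 18/19 ≤ 1. For μ ≤ 1 with offspring not concentrated at 1, the Galton-Watson process goes extinct almost surely, so q = 1.
(Algebraic check: The pgf is f(s) = 5/19 + 10/19·s + 4/19·s². The extinction probability q is the smallest fixed point of f in [0, 1]. Setting s = f(s):
  4/19·s² + (10/19 − 1)·s + 5/19 = 0
  4/19·s² − (5/19 + 4/19)·s + 5/19 = 0
which factors as (s − 1)·(4/19·s − 5/19) = 0, giving roots s = 1 and s = (5/19)/(4/19) = 5/4. Since 5/4 ≥ 1, the smallest root in [0, 1] is s = 1.)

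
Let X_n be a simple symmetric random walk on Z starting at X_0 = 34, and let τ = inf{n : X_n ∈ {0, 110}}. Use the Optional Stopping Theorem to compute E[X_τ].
E[X_τ] = 34

X_n is a martingale and τ is a bounded-mean stopping time (indeed τ is finite a.s. with bounded expectation since the walk is in a bounded region). By the OST, E[X_τ] = E[X_0] = 34. Equivalently: E[X_τ] = 110 · P(hit 110 first) + 0 · P(hit 0 first) = 110 · (34/110) = 34.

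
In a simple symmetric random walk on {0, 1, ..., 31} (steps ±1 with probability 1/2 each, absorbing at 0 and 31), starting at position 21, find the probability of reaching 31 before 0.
P(hit 31 before 0) = 21/31

Let u_k = P(hit 31 before 0 | start at k). Then u_0 = 0, u_31 = 1, and u_k = u_{k-1}/2 + u_{k+1}/2 for 1 ≤ k ≤ 30. This harmonic recurrence is solved by u_k = k/31, giving u_21 = 21/31.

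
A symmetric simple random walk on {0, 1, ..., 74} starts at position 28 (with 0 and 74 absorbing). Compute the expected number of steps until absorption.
E[τ | X_0 = 28] = 1288

Let v_k = E[τ | X_0 = k]. Boundary: v_0 = v_74 = 0. Recurrence: v_k = 1 + (v_{k-1} + v_{k+1})/2 for 1 ≤ k ≤ 73. The particular solution to v_k − (v_{k-1} + v_{k+1})/2 = 1 is v_k = −k^2. Adding homogeneous solution A + B k and matching boundaries gives v_k = k (74 − k). Substituting k = 28: v_28 = 28 · 46 = 1288.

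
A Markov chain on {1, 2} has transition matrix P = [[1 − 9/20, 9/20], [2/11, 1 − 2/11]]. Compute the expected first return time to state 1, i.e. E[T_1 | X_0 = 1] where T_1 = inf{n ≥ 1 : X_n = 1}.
E[T_1 | X_0 = 1] = 1/π_1 = 139/40

For an irreducible recurrent Markov chain with stationary distribution π, E[T_i | X_0 = i] = 1/π_i (Kac's formula). Here π_1 = (2/11)/(9/20 + 2/11) = (2/11)/(139/220) = 40/139, so E[T_1 | X_0 = 1] = 1/π_1 = (9/20 + 2/11)/(2/11) = (139/220)/(2/11) = 139/40.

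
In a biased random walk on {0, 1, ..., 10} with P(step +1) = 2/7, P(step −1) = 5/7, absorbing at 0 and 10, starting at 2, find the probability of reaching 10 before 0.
P(hit 10 before 0) = (1 − (5/2)^2) / (1 − (5/2)^10) = 256/464981

Let u_k denote P(reach 10 before 0 | start at k). Boundary: u_0 = 0, u_10 = 1. Recurrence: u_k = 2/7·u_{k+1} + 5/7·u_{k-1} for 1 ≤ k ≤ 9. Try u_k = A + B·r^k with r = q/p = (5/7)/(2/7) = 5/2. Substitution satisfies the recurrence; boundary conditions give:
  u_k = (1 − r^k) / (1 − r^N) = (1 − (5/2)^2) / (1 − (5/2)^10) = 256/464981.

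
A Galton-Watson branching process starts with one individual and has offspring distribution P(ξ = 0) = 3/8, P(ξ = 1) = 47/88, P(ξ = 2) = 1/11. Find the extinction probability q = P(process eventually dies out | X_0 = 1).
q = 1

Mean offspring μ = 0·3/8 + 1·47/88 + 2·1/11 = 63/88 ≤ 1. For μ ≤ 1 with offspring not concentrated at 1, the Galton-Watson process goes extinct almost surely, so q = 1.
(Algebraic check: The pgf is f(s) = 3/8 + 47/88·s + 1/11·s². The extinction probability q is the smallest fixed point of f in [0, 1]. Setting s = f(s):
  1/11·s² + (47/88 − 1)·s + 3/8 = 0
  1/11·s² − (3/8 + 1/11)·s + 3/8 = 0
which factors as (s − 1)·(1/11·s − 3/8) = 0, giving roots s = 1 and s = (3/8)/(1/11) = 33/8. Since 33/8 ≥ 1, the smallest root in [0, 1] is s = 1.)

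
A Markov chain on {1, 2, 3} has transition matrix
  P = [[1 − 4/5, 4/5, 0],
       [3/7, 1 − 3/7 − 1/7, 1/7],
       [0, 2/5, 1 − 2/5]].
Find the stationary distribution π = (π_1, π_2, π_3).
π = (15/53, 28/53, 10/53)

This is a birth-death chain on three states, which satisfies detailed balance: π_1 · P_{12} = π_2 · P_{21} and π_2 · P_{23} = π_3 · P_{32}.
From π_1 · 4/5 = π_2 · 3/7: π_2/π_1 = (4/5)/(3/7) = 28/15.
From π_2 · 1/7 = π_3 · 2/5: π_3/π_2 = (1/7)/(2/5) = 5/14.
Take π_1 proportional to 1; then unnormalized π = (1, 28/15, 2/3). Normalize by dividing by the sum 53/15:
  π = (15/53, 28/53, 10/53).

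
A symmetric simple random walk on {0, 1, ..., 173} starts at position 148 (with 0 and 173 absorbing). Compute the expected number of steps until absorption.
E[τ | X_0 = 148] = 3700

Let v_k = E[τ | X_0 = k]. Boundary: v_0 = v_173 = 0. Recurrence: v_k = 1 + (v_{k-1} + v_{k+1})/2 for 1 ≤ k ≤ 172. The particular solution to v_k − (v_{k-1} + v_{k+1})/2 = 1 is v_k = −k^2. Adding homogeneous solution A + B k and matching boundaries gives v_k = k (173 − k). Substituting k = 148: v_148 = 148 · 25 = 3700.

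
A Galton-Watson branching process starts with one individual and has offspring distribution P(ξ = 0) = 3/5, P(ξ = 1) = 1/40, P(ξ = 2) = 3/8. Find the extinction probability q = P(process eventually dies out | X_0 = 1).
q = 1

Mean offspring μ = 0·3/5 + 1·1/40 + 2·3/8 = 31/40 ≤ 1. For μ ≤ 1 with offspring not concentrated at 1, the Galton-Watson process goes extinct almost surely, so q = 1.
(Algebraic check: The pgf is f(s) = 3/5 + 1/40·s + 3/8·s². The extinction probability q is the smallest fixed point of f in [0, 1]. Setting s = f(s):
  3/8·s² + (1/40 − 1)·s + 3/5 = 0
  3/8·s² − (3/5 + 3/8)·s + 3/5 = 0
which factors as (s − 1)·(3/8·s − 3/5) = 0, giving roots s = 1 and s = (3/5)/(3/8) = 8/5. Since 8/5 ≥ 1, the smallest root in [0, 1] is s = 1.)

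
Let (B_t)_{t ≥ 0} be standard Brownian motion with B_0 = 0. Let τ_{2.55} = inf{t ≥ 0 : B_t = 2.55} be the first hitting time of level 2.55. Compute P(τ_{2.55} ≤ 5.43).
P(τ_{2.55} ≤ 5.43) = 2(1 − Φ(2.55/√5.43)) = 2(1 − Φ(1.0943)) ≈ 0.2738

By the reflection principle for standard BM, P(τ_b ≤ t) = 2 · P(B_t ≥ b). Since B_t ~ N(0, t), P(B_t ≥ 2.55) = 1 − Φ(2.55/√t) = 1 − Φ(2.55/√5.43) = 1 − Φ(1.0943) ≈ 0.13691. Doubling: P(τ_{2.55} ≤ 5.43) ≈ 2 · 0.13691 = 0.27382 ≈ 0.2738.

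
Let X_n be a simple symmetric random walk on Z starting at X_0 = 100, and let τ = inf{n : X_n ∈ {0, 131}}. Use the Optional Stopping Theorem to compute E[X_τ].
E[X_τ] = 100

X_n is a martingale and τ is a bounded-mean stopping time (indeed τ is finite a.s. with bounded expectation since the walk is in a bounded region). By the OST, E[X_τ] = E[X_0] = 100. Equivalently: E[X_τ] = 131 · P(hit 131 first) + 0 · P(hit 0 first) = 131 · (100/131) = 100.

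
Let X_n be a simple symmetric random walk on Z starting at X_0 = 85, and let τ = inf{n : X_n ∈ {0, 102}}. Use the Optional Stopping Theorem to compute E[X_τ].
E[X_τ] = 85

X_n is a martingale and τ is a bounded-mean stopping time (indeed τ is finite a.s. with bounded expectation since the walk is in a bounded region). By the OST, E[X_τ] = E[X_0] = 85. Equivalently: E[X_τ] = 102 · P(hit 102 first) + 0 · P(hit 0 first) = 102 · (85/102) = 85.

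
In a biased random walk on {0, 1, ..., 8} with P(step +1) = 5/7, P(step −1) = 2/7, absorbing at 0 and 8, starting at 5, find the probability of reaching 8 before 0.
P(hit 8 before 0) = (1 − (2/5)^5) / (1 − (2/5)^8) = 128875/130123

Let u_k denote P(reach 8 before 0 | start at k). Boundary: u_0 = 0, u_8 = 1. Recurrence: u_k = 5/7·u_{k+1} + 2/7·u_{k-1} for 1 ≤ k ≤ 7. Try u_k = A + B·r^k with r = q/p = (2/7)/(5/7) = 2/5. Substitution satisfies the recurrence; boundary conditions give:
  u_k = (1 − r^k) / (1 − r^N) = (1 − (2/5)^5) / (1 − (2/5)^8) = 128875/130123.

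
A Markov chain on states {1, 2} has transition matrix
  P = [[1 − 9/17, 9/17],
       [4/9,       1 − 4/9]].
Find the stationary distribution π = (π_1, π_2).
π_1 = 68/149, π_2 = 81/149

Solve πP = π with π_1 + π_2 = 1. From πP = π: π_1 · (1 − 9/17) + π_2 · 4/9 = π_1 ⇒ π_2 · 4/9 = π_1 · 9/17 ⇒ π_2/π_1 = (9/17)/(4/9) = 81/68. Together with π_1 + π_2 = 1:
  π_1 = (4/9)/(9/17 + 4/9) = (4/9)/(149/153) = 68/149,
  π_2 = (9/17)/(9/17 + 4/9) = (9/17)/(149/153) = 81/149.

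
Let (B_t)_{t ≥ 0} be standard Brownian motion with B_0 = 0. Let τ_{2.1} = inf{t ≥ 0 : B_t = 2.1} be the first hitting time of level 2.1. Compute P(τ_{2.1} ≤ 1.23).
P(τ_{2.1} ≤ 1.23) = 2(1 − Φ(2.1/√1.23)) = 2(1 − Φ(1.8935)) ≈ 0.0583

By the reflection principle for standard BM, P(τ_b ≤ t) = 2 · P(B_t ≥ b). Since B_t ~ N(0, t), P(B_t ≥ 2.1) = 1 − Φ(2.1/√t) = 1 − Φ(2.1/√1.23) = 1 − Φ(1.8935) ≈ 0.02915. Doubling: P(τ_{2.1} ≤ 1.23) ≈ 2 · 0.02915 = 0.05830 ≈ 0.0583.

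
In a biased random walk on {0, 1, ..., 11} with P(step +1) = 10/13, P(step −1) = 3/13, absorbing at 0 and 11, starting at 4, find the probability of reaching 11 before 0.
P(hit 11 before 0) = (1 − (3/10)^4) / (1 − (3/10)^11) = 14170000000/14285688979

Let u_k denote P(reach 11 before 0 | start at k). Boundary: u_0 = 0, u_11 = 1. Recurrence: u_k = 10/13·u_{k+1} + 3/13·u_{k-1} for 1 ≤ k ≤ 10. Try u_k = A + B·r^k with r = q/p = (3/13)/(10/13) = 3/10. Substitution satisfies the recurrence; boundary conditions give:
  u_k = (1 − r^k) / (1 − r^N) = (1 − (3/10)^4) / (1 − (3/10)^11) = 14170000000/14285688979.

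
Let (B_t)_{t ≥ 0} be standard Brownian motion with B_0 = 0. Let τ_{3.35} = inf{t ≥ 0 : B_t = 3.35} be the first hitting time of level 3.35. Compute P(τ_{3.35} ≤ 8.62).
P(τ_{3.35} ≤ 8.62) = 2(1 − Φ(3.35/√8.62)) = 2(1 − Φ(1.1410)) ≈ 0.2539

By the reflection principle for standard BM, P(τ_b ≤ t) = 2 · P(B_t ≥ b). Since B_t ~ N(0, t), P(B_t ≥ 3.35) = 1 − Φ(3.35/√t) = 1 − Φ(3.35/√8.62) = 1 − Φ(1.1410) ≈ 0.12693. Doubling: P(τ_{3.35} ≤ 8.62) ≈ 2 · 0.12693 = 0.25386 ≈ 0.2539.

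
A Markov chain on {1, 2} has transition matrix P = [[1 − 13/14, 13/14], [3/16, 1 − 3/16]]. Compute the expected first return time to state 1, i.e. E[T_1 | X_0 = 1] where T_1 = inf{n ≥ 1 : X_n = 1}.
E[T_1 | X_0 = 1] = 1/π_1 = 125/21

For an irreducible recurrent Markov chain with stationary distribution π, E[T_i | X_0 = i] = 1/π_i (Kac's formula). Here π_1 = (3/16)/(13/14 + 3/16) = (3/16)/(125/112) = 21/125, so E[T_1 | X_0 = 1] = 1/π_1 = (13/14 + 3/16)/(3/16) = (125/112)/(3/16) = 125/21.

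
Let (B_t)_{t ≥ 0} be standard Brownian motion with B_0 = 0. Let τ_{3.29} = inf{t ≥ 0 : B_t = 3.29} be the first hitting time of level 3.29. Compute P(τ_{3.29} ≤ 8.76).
P(τ_{3.29} ≤ 8.76) = 2(1 − Φ(3.29/√8.76)) = 2(1 − Φ(1.1116)) ≈ 0.2663

By the reflection principle for standard BM, P(τ_b ≤ t) = 2 · P(B_t ≥ b). Since B_t ~ N(0, t), P(B_t ≥ 3.29) = 1 − Φ(3.29/√t) = 1 − Φ(3.29/√8.76) = 1 − Φ(1.1116) ≈ 0.13316. Doubling: P(τ_{3.29} ≤ 8.76) ≈ 2 · 0.13316 = 0.26632 ≈ 0.2663.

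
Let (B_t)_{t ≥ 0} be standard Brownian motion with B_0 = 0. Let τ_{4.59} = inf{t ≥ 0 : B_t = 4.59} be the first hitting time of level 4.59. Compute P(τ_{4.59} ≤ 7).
P(τ_{4.59} ≤ 7) = 2(1 − Φ(4.59/√7)) = 2(1 − Φ(1.7349)) ≈ 0.0828

By the reflection principle for standard BM, P(τ_b ≤ t) = 2 · P(B_t ≥ b). Since B_t ~ N(0, t), P(B_t ≥ 4.59) = 1 − Φ(4.59/√t) = 1 − Φ(4.59/√7) = 1 − Φ(1.7349) ≈ 0.04138. Doubling: P(τ_{4.59} ≤ 7) ≈ 2 · 0.04138 = 0.08276 ≈ 0.0828.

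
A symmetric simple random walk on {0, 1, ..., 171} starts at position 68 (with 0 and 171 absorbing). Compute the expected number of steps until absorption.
E[τ | X_0 = 68] = 7004

Let v_k = E[τ | X_0 = k]. Boundary: v_0 = v_171 = 0. Recurrence: v_k = 1 + (v_{k-1} + v_{k+1})/2 for 1 ≤ k ≤ 170. The particular solution to v_k − (v_{k-1} + v_{k+1})/2 = 1 is v_k = −k^2. Adding homogeneous solution A + B k and matching boundaries gives v_k = k (171 − k). Substituting k = 68: v_68 = 68 · 103 = 7004.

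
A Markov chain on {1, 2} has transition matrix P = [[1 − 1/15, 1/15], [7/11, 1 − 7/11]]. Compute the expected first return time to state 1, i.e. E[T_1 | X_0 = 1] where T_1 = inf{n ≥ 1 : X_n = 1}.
E[T_1 | X_0 = 1] = 1/π_1 = 116/105

For an irreducible recurrent Markov chain with stationary distribution π, E[T_i | X_0 = i] = 1/π_i (Kac's formula). Here π_1 = (7/11)/(1/15 + 7/11) = (7/11)/(116/165) = 105/116, so E[T_1 | X_0 = 1] = 1/π_1 = (1/15 + 7/11)/(7/11) = (116/165)/(7/11) = 116/105.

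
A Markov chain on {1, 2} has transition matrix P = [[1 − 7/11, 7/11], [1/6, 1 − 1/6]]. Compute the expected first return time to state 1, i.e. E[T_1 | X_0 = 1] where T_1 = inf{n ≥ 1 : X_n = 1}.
E[T_1 | X_0 = 1] = 1/π_1 = 53/11

For an irreducible recurrent Markov chain with stationary distribution π, E[T_i | X_0 = i] = 1/π_i (Kac's formula). Here π_1 = (1/6)/(7/11 + 1/6) = (1/6)/(53/66) = 11/53, so E[T_1 | X_0 = 1] = 1/π_1 = (7/11 + 1/6)/(1/6) = (53/66)/(1/6) = 53/11.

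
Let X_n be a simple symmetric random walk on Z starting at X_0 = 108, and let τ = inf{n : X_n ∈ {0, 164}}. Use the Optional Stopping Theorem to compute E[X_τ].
E[X_τ] = 108

X_n is a martingale and τ is a bounded-mean stopping time (indeed τ is finite a.s. with bounded expectation since the walk is in a bounded region). By the OST, E[X_τ] = E[X_0] = 108. Equivalently: E[X_τ] = 164 · P(hit 164 first) + 0 · P(hit 0 first) = 164 · (108/164) = 108.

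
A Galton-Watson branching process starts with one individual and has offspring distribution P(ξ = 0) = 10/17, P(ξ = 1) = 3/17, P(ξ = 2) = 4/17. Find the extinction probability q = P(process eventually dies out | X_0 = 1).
q = 1

Mean offspring μ = 0·10/17 + 1·3/17 + 2·4/17 = 11/17 ≤ 1. For μ ≤ 1 with offspring not concentrated at 1, the Galton-Watson process goes extinct almost surely, so q = 1.
(Algebraic check: The pgf is f(s) = 10/17 + 3/17·s + 4/17·s². The extinction probability q is the smallest fixed point of f in [0, 1]. Setting s = f(s):
  4/17·s² + (3/17 − 1)·s + 10/17 = 0
  4/17·s² − (10/17 + 4/17)·s + 10/17 = 0
which factors as (s − 1)·(4/17·s − 10/17) = 0, giving roots s = 1 and s = (10/17)/(4/17) = 5/2. Since 5/2 ≥ 1, the smallest root in [0, 1] is s = 1.)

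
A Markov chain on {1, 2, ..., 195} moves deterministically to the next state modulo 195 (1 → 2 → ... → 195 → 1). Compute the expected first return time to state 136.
E[T_136 | X_0 = 136] = 195

The chain cycles deterministically, so starting at state 136 it returns in exactly 195 steps. Equivalently, the stationary distribution is uniform π_j = 1/195 for every state j, so by Kac's formula E[T_136] = 1/π_136 = 195.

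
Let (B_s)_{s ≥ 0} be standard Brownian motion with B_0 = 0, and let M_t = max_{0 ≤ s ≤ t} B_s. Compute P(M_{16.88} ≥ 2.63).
P(M_{16.88} ≥ 2.63) = 2·P(B_{16.88} ≥ 2.63) = 2(1 − Φ(2.63/√16.88)) ≈ 0.5221

By the reflection principle for Brownian motion, P(M_t ≥ a) = 2 · P(B_t ≥ a) for a ≥ 0. Since B_t ~ N(0, t), P(B_t ≥ 2.63) = 1 − Φ(2.63/√t) = 1 − Φ(2.63/√16.88) = 1 − Φ(0.6401). So
  P(M_{16.88} ≥ 2.63) = 2(1 − Φ(0.6401)) ≈ 0.5221.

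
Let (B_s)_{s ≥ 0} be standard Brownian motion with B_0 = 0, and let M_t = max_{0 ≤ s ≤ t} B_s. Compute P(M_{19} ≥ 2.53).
P(M_{19} ≥ 2.53) = 2·P(B_{19} ≥ 2.53) = 2(1 − Φ(2.53/√19)) ≈ 0.5616

By the reflection principle for Brownian motion, P(M_t ≥ a) = 2 · P(B_t ≥ a) for a ≥ 0. Since B_t ~ N(0, t), P(B_t ≥ 2.53) = 1 − Φ(2.53/√t) = 1 − Φ(2.53/√19) = 1 − Φ(0.5804). So
  P(M_{19} ≥ 2.53) = 2(1 − Φ(0.5804)) ≈ 0.5616.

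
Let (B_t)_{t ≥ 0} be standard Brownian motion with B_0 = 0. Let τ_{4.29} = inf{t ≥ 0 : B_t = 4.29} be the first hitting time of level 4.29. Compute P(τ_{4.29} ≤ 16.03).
P(τ_{4.29} ≤ 16.03) = 2(1 − Φ(4.29/√16.03)) = 2(1 − Φ(1.0715)) ≈ 0.2839

By the reflection principle for standard BM, P(τ_b ≤ t) = 2 · P(B_t ≥ b). Since B_t ~ N(0, t), P(B_t ≥ 4.29) = 1 − Φ(4.29/√t) = 1 − Φ(4.29/√16.03) = 1 − Φ(1.0715) ≈ 0.14197. Doubling: P(τ_{4.29} ≤ 16.03) ≈ 2 · 0.14197 = 0.28394 ≈ 0.2839.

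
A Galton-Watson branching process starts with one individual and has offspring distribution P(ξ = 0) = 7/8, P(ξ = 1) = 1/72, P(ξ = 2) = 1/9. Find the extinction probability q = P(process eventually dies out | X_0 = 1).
q = 1

Mean offspring μ = 0·7/8 + 1·1/72 + 2·1/9 = 17/72 ≤ 1. For μ ≤ 1 with offspring not concentrated at 1, the Galton-Watson process goes extinct almost surely, so q = 1.
(Algebraic check: The pgf is f(s) = 7/8 + 1/72·s + 1/9·s². The extinction probability q is the smallest fixed point of f in [0, 1]. Setting s = f(s):
  1/9·s² + (1/72 − 1)·s + 7/8 = 0
  1/9·s² − (7/8 + 1/9)·s + 7/8 = 0
which factors as (s − 1)·(1/9·s − 7/8) = 0, giving roots s = 1 and s = (7/8)/(1/9) = 63/8. Since 63/8 ≥ 1, the smallest root in [0, 1] is s = 1.)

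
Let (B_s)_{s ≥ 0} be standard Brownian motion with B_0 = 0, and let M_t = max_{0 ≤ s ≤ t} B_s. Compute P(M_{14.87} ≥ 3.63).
P(M_{14.87} ≥ 3.63) = 2·P(B_{14.87} ≥ 3.63) = 2(1 − Φ(3.63/√14.87)) ≈ 0.3465

By the reflection principle for Brownian motion, P(M_t ≥ a) = 2 · P(B_t ≥ a) for a ≥ 0. Since B_t ~ N(0, t), P(B_t ≥ 3.63) = 1 − Φ(3.63/√t) = 1 − Φ(3.63/√14.87) = 1 − Φ(0.9414). So
  P(M_{14.87} ≥ 3.63) = 2(1 − Φ(0.9414)) ≈ 0.3465.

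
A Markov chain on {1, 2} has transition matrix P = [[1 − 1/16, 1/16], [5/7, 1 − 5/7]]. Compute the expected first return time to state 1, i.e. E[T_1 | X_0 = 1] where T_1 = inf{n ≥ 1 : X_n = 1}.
E[T_1 | X_0 = 1] = 1/π_1 = 87/80

For an irreducible recurrent Markov chain with stationary distribution π, E[T_i | X_0 = i] = 1/π_i (Kac's formula). Here π_1 = (5/7)/(1/16 + 5/7) = (5/7)/(87/112) = 80/87, so E[T_1 | X_0 = 1] = 1/π_1 = (1/16 + 5/7)/(5/7) = (87/112)/(5/7) = 87/80.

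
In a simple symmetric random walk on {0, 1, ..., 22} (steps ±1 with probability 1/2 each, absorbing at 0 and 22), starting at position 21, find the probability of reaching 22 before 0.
P(hit 22 before 0) = 21/22

Let u_k = P(hit 22 before 0 | start at k). Then u_0 = 0, u_22 = 1, and u_k = u_{k-1}/2 + u_{k+1}/2 for 1 ≤ k ≤ 21. This harmonic recurrence is solved by u_k = k/22, giving u_21 = 21/22.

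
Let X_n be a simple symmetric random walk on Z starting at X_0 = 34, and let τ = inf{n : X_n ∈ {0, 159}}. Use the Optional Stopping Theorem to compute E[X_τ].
E[X_τ] = 34

X_n is a martingale and τ is a bounded-mean stopping time (indeed τ is finite a.s. with bounded expectation since the walk is in a bounded region). By the OST, E[X_τ] = E[X_0] = 34. Equivalently: E[X_τ] = 159 · P(hit 159 first) + 0 · P(hit 0 first) = 159 · (34/159) = 34.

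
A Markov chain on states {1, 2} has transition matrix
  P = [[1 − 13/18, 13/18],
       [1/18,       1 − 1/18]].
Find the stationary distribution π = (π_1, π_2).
π_1 = 1/14, π_2 = 13/14

Solve πP = π with π_1 + π_2 = 1. From πP = π: π_1 · (1 − 13/18) + π_2 · 1/18 = π_1 ⇒ π_2 · 1/18 = π_1 · 13/18 ⇒ π_2/π_1 = (13/18)/(1/18) = 13. Together with π_1 + π_2 = 1:
  π_1 = (1/18)/(13/18 + 1/18) = (1/18)/(7/9) = 1/14,
  π_2 = (13/18)/(13/18 + 1/18) = (13/18)/(7/9) = 13/14.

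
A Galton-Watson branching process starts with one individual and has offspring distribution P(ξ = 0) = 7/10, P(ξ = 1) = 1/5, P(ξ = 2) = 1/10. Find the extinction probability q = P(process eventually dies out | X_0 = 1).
q = 1

Mean offspring μ = 0·7/10 + 1·1/5 + 2·1/10 = 2/5 ≤ 1. For μ ≤ 1 with offspring not concentrated at 1, the Galton-Watson process goes extinct almost surely, so q = 1.
(Algebraic check: The pgf is f(s) = 7/10 + 1/5·s + 1/10·s². The extinction probability q is the smallest fixed point of f in [0, 1]. Setting s = f(s):
  1/10·s² + (1/5 − 1)·s + 7/10 = 0
  1/10·s² − (7/10 + 1/10)·s + 7/10 = 0
which factors as (s − 1)·(1/10·s − 7/10) = 0, giving roots s = 1 and s = (7/10)/(1/10) = 7. Since 7 ≥ 1, the smallest root in [0, 1] is s = 1.)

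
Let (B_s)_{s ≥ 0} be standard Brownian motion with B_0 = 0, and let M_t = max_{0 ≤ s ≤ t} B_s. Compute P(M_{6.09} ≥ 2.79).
P(M_{6.09} ≥ 2.79) = 2·P(B_{6.09} ≥ 2.79) = 2(1 − Φ(2.79/√6.09)) ≈ 0.2582

By the reflection principle for Brownian motion, P(M_t ≥ a) = 2 · P(B_t ≥ a) for a ≥ 0. Since B_t ~ N(0, t), P(B_t ≥ 2.79) = 1 − Φ(2.79/√t) = 1 − Φ(2.79/√6.09) = 1 − Φ(1.1306). So
  P(M_{6.09} ≥ 2.79) = 2(1 − Φ(1.1306)) ≈ 0.2582.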